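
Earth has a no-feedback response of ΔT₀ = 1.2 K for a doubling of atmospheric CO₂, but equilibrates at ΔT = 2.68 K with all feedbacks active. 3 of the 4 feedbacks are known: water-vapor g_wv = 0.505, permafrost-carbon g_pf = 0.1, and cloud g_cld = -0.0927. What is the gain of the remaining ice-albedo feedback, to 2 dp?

Amplification A = ΔT/ΔT₀ = 2.68/1.2 = 2.233.
Total gain g = 1 − 1/A = 1 − 1/2.233 = 0.5522.
Known gains sum to 0.505 + 0.1 − 0.0927 = 0.5123.
g_ice = 0.5522 − 0.5123 = 0.04.

0.04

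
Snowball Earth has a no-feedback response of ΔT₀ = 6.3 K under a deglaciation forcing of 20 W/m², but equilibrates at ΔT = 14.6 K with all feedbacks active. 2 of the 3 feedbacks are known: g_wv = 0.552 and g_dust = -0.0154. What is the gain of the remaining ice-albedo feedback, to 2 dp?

Amplification A = ΔT/ΔT₀ = 14.6/6.3 = 2.317.
Total gain g = 1 − 1/A = 1 − 1/2.317 = 0.5684.
Known gains sum to 0.552 − 0.0154 = 0.5366.
g_ice = 0.5684 − 0.5366 = 0.03.

0.03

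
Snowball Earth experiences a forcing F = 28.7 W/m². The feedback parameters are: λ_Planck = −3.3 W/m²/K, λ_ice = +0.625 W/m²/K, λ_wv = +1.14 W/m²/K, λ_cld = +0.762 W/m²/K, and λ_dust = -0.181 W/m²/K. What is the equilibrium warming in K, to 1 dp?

Net feedback parameter λ = (−3.3) + (+0.625) + (+1.14) + (+0.762) + (-0.181) = -0.954 W/m²/K.
ΔT = −F/λ = −28.7/(-0.954) = 30.1 K.

30.1 K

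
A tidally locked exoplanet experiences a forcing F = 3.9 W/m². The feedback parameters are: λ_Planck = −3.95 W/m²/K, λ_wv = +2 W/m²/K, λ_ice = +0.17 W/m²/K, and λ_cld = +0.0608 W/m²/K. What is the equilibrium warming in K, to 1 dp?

Net feedback parameter λ = (−3.95) + (+2) + (+0.17) + (+0.0608) = -1.7192 W/m²/K.
ΔT = −F/λ = −3.9/(-1.7192) = 2.3 K.

2.3 K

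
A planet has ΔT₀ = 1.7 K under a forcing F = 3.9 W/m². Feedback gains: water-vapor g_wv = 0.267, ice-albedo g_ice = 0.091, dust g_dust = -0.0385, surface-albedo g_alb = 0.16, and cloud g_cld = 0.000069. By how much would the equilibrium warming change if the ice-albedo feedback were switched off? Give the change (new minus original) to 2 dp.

-0.49 K

Original: g = 0.479569, ΔT = 1.7/(1−0.479569) = 3.2665 K.
Without ice-albedo: g' = 0.388569, ΔT' = 1.7/(1−0.388569) = 2.7804 K.
Change = 2.7804 − 3.2665 = -0.49 K.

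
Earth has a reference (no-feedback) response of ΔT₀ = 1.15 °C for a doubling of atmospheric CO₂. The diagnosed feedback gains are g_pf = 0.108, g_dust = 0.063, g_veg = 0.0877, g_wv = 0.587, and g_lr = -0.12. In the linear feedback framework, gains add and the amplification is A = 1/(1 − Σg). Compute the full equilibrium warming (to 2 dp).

4.19 °C

Total gain g = 0.108 + 0.063 + 0.0877 + 0.587 − 0.12 = 0.7257.
Amplification A = 1/(1 − 0.7257) = 3.646.
ΔT = 1.15 × 3.646 = 4.19 °C.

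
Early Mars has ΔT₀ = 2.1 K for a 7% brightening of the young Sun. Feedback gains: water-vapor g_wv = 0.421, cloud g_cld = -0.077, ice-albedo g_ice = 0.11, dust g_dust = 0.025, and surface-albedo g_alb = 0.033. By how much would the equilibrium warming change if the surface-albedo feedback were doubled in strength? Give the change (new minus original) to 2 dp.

0.31 K

Original: g = 0.512, ΔT = 2.1/(1−0.512) = 4.3033 K.
With doubled surface-albedo: g' = 0.545, ΔT' = 2.1/(1−0.545) = 4.6154 K.
Change = 4.6154 − 4.3033 = 0.31 K.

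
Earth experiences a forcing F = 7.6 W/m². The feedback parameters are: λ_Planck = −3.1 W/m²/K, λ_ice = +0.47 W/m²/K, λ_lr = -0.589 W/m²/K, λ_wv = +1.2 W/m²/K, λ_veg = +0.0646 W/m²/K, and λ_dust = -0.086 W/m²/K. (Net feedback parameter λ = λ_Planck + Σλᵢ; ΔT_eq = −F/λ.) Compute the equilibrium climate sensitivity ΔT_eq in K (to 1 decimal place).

3.7 K

Net feedback parameter λ = (−3.1) + (+0.47) + (-0.589) + (+1.2) + (+0.0646) + (-0.086) = -2.0404 W/m²/K.
ΔT = −F/λ = −7.6/(-2.0404) = 3.7 K.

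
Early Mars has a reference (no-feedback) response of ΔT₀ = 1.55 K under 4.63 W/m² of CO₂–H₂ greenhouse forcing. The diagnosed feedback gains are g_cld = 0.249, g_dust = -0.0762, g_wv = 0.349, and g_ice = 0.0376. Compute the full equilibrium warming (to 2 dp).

Total gain g = 0.249 − 0.0762 + 0.349 + 0.0376 = 0.5594.
Amplification A = 1/(1 − 0.5594) = 2.27.
ΔT = 1.55 × 2.27 = 3.52 K.

3.52 K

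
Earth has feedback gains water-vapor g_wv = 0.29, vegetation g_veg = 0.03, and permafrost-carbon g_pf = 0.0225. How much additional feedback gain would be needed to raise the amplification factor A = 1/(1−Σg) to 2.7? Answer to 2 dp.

Current total gain = 0.3425.
Target gain for A = 2.7: g* = 1 − 1/2.7 = 0.6296.
Additional gain needed = 0.6296 − 0.3425 = 0.29.

0.29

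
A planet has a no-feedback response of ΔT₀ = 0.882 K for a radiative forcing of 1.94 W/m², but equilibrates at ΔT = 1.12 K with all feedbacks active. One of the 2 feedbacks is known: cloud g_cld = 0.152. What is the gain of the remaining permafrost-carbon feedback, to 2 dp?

Amplification A = ΔT/ΔT₀ = 1.12/0.882 = 1.27.
Total gain g = 1 − 1/A = 1 − 1/1.27 = 0.2126.
The known gain is 0.152.
g_pf = 0.2126 − 0.152 = 0.06.

0.06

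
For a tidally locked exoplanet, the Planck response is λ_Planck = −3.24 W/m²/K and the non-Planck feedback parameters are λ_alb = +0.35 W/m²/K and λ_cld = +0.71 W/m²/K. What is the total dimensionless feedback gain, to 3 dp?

Convert to gains: g_alb = 0.35/3.24 = 0.108; g_cld = 0.71/3.24 = 0.2191.
Total gain g = 0.3271.

0.327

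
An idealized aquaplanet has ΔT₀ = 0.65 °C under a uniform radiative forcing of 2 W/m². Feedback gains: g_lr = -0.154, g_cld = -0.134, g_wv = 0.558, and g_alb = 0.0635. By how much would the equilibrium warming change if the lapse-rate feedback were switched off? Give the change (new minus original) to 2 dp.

0.29 °C

Original: g = 0.3335, ΔT = 0.65/(1−0.3335) = 0.9752 °C.
Without lapse-rate: g' = 0.4875, ΔT' = 0.65/(1−0.4875) = 1.2683 °C.
Change = 1.2683 − 0.9752 = 0.29 °C.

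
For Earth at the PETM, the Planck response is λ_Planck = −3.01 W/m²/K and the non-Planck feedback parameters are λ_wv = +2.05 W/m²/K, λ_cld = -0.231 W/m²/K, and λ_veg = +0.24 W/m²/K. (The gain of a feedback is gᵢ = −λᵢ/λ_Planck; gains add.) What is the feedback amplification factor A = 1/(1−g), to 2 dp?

Convert to gains: g_wv = 2.05/3.01 = 0.6811; g_cld = -0.231/3.01 = -0.07674; g_veg = 0.24/3.01 = 0.07973.
Total gain g = 0.68409.
A = 1/(1 − 0.68409) = 3.17.

3.17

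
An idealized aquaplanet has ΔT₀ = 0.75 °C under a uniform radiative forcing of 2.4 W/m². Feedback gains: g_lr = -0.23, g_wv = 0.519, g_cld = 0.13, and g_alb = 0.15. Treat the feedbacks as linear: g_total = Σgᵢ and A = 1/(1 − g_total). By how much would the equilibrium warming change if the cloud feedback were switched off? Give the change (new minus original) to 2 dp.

Original: g = 0.569, ΔT = 0.75/(1−0.569) = 1.7401 °C.
Without cloud: g' = 0.439, ΔT' = 0.75/(1−0.439) = 1.3369 °C.
Change = 1.3369 − 1.7401 = -0.40 °C.

-0.40 °C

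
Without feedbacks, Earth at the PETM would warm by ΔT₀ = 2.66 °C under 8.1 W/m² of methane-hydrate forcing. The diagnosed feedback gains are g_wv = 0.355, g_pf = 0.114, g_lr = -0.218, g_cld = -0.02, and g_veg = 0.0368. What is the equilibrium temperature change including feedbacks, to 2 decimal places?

3.63 °C

Total gain g = 0.355 + 0.114 − 0.218 − 0.02 + 0.0368 = 0.2678.
Amplification A = 1/(1 − 0.2678) = 1.366.
ΔT = 2.66 × 1.366 = 3.63 °C.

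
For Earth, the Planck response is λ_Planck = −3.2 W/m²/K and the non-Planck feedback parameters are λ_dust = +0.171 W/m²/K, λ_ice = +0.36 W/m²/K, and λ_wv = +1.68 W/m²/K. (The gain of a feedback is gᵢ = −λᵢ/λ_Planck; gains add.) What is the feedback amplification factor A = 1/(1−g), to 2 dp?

3.24

Convert to gains: g_dust = 0.171/3.2 = 0.05344; g_ice = 0.36/3.2 = 0.1125; g_wv = 1.68/3.2 = 0.525.
Total gain g = 0.69094.
A = 1/(1 − 0.69094) = 3.24.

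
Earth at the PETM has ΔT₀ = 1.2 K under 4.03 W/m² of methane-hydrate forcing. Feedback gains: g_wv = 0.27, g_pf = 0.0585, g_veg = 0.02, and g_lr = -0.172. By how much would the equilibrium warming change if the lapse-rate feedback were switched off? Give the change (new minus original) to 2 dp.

0.38 K

Original: g = 0.1765, ΔT = 1.2/(1−0.1765) = 1.4572 K.
Without lapse-rate: g' = 0.3485, ΔT' = 1.2/(1−0.3485) = 1.8419 K.
Change = 1.8419 − 1.4572 = 0.38 K.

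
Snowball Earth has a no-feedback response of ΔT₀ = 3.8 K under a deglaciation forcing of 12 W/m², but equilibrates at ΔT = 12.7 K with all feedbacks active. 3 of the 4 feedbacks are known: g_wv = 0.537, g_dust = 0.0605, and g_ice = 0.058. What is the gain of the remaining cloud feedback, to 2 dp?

Amplification A = ΔT/ΔT₀ = 12.7/3.8 = 3.342.
Total gain g = 1 − 1/A = 1 − 1/3.342 = 0.7008.
Known gains sum to 0.537 + 0.0605 + 0.058 = 0.6555.
g_cld = 0.7008 − 0.6555 = 0.05.

0.05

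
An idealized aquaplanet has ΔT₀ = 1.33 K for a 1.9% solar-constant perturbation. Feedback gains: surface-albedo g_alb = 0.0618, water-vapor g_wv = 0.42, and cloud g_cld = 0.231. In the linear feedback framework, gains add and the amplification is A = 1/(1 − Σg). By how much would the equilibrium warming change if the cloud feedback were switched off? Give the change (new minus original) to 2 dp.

Original: g = 0.7128, ΔT = 1.33/(1−0.7128) = 4.6309 K.
Without cloud: g' = 0.4818, ΔT' = 1.33/(1−0.4818) = 2.5666 K.
Change = 2.5666 − 4.6309 = -2.06 K.

-2.06 K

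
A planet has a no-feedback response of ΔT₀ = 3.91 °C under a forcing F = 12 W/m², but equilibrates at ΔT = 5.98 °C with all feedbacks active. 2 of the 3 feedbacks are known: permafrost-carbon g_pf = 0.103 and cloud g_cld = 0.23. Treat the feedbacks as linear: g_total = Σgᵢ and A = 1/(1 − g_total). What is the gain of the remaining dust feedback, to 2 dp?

0.01

Amplification A = ΔT/ΔT₀ = 5.98/3.91 = 1.529.
Total gain g = 1 − 1/A = 1 − 1/1.529 = 0.346.
Known gains sum to 0.103 + 0.23 = 0.333.
g_dust = 0.346 − 0.333 = 0.01.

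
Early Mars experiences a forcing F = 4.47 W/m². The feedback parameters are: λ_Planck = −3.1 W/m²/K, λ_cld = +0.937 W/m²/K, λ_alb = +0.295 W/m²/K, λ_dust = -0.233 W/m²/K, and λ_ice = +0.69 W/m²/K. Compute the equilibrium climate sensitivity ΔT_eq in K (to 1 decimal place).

3.2 K

Net feedback parameter λ = (−3.1) + (+0.937) + (+0.295) + (-0.233) + (+0.69) = -1.411 W/m²/K.
ΔT = −F/λ = −4.47/(-1.411) = 3.2 K.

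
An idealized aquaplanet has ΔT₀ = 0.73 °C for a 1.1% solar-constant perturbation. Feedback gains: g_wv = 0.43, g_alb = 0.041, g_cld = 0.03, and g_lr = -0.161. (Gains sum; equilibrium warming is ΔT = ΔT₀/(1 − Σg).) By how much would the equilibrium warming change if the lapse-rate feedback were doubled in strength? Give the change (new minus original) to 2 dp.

Original: g = 0.34, ΔT = 0.73/(1−0.34) = 1.1061 °C.
With doubled lapse-rate: g' = 0.179, ΔT' = 0.73/(1−0.179) = 0.8892 °C.
Change = 0.8892 − 1.1061 = -0.22 °C.

-0.22 °C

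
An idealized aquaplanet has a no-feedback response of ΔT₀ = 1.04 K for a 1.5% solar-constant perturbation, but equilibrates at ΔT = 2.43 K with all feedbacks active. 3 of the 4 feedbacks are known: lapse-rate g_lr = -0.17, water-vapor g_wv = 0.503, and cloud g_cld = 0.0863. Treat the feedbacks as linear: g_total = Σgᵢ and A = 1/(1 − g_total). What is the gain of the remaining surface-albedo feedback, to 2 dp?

Amplification A = ΔT/ΔT₀ = 2.43/1.04 = 2.337.
Total gain g = 1 − 1/A = 1 − 1/2.337 = 0.5721.
Known gains sum to -0.17 + 0.503 + 0.0863 = 0.4193.
g_alb = 0.5721 − 0.4193 = 0.15.

0.15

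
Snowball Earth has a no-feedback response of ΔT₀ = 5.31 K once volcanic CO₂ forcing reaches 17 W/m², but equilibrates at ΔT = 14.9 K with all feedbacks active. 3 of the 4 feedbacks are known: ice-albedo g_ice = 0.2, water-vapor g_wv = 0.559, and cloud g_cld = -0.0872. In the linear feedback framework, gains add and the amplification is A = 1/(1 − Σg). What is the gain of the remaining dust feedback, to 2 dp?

Amplification A = ΔT/ΔT₀ = 14.9/5.31 = 2.806.
Total gain g = 1 − 1/A = 1 − 1/2.806 = 0.6436.
Known gains sum to 0.2 + 0.559 − 0.0872 = 0.6718.
g_dust = 0.6436 − 0.6718 = -0.03.

-0.03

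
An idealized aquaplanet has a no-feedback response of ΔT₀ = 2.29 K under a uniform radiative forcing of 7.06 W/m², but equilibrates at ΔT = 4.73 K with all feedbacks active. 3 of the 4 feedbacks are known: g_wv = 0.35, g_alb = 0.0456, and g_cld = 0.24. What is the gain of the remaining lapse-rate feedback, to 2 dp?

Amplification A = ΔT/ΔT₀ = 4.73/2.29 = 2.066.
Total gain g = 1 − 1/A = 1 − 1/2.066 = 0.516.
Known gains sum to 0.35 + 0.0456 + 0.24 = 0.6356.
g_lr = 0.516 − 0.6356 = -0.12.

-0.12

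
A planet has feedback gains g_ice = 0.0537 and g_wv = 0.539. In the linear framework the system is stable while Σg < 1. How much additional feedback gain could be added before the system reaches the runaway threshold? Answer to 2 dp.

0.41

Current total gain = 0.0537 + 0.539 = 0.5927.
Margin to runaway = 1 − 0.5927 = 0.41.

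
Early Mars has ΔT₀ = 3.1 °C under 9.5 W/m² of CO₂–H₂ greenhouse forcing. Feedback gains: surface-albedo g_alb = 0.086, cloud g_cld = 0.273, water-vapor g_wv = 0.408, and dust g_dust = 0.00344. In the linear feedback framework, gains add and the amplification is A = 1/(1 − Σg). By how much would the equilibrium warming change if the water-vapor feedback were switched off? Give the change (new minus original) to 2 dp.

-8.64 °C

Original: g = 0.77044, ΔT = 3.1/(1−0.77044) = 13.5041 °C.
Without water-vapor: g' = 0.36244, ΔT' = 3.1/(1−0.36244) = 4.8623 °C.
Change = 4.8623 − 13.5041 = -8.64 °C.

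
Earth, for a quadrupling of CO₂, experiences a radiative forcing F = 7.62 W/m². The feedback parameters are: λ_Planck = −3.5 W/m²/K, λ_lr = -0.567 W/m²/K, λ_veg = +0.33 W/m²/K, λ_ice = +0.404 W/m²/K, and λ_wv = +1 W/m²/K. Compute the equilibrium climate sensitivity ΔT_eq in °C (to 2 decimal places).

3.27 °C

Net feedback parameter λ = (−3.5) + (-0.567) + (+0.33) + (+0.404) + (+1) = -2.333 W/m²/K.
ΔT = −F/λ = −7.62/(-2.333) = 3.27 °C.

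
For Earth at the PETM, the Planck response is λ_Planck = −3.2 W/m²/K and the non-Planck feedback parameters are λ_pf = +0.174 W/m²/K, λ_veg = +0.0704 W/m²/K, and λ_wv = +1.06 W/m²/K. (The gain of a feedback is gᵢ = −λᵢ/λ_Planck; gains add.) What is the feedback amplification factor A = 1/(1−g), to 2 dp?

1.69

Convert to gains: g_pf = 0.174/3.2 = 0.05437; g_veg = 0.0704/3.2 = 0.022; g_wv = 1.06/3.2 = 0.3312.
Total gain g = 0.40757.
A = 1/(1 − 0.40757) = 1.69.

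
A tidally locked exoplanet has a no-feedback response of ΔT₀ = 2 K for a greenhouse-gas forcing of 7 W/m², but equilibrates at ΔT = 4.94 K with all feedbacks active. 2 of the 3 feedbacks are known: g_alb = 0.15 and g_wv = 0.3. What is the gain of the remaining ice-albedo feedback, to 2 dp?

Amplification A = ΔT/ΔT₀ = 4.94/2 = 2.47.
Total gain g = 1 − 1/A = 1 − 1/2.47 = 0.5951.
Known gains sum to 0.15 + 0.3 = 0.45.
g_ice = 0.5951 − 0.45 = 0.15.

0.15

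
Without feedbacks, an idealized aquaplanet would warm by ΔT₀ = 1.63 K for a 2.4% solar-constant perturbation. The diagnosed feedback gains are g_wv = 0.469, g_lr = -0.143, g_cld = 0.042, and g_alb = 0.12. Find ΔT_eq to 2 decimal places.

3.18 K

Total gain g = 0.469 − 0.143 + 0.042 + 0.12 = 0.488.
Amplification A = 1/(1 − 0.488) = 1.953.
ΔT = 1.63 × 1.953 = 3.18 K.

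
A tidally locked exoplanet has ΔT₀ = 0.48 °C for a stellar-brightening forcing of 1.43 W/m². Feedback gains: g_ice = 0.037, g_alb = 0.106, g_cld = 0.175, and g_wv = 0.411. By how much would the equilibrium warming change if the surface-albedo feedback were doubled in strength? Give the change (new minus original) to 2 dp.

1.14 °C

Original: g = 0.729, ΔT = 0.48/(1−0.729) = 1.7712 °C.
With doubled surface-albedo: g' = 0.835, ΔT' = 0.48/(1−0.835) = 2.9091 °C.
Change = 2.9091 − 1.7712 = 1.14 °C.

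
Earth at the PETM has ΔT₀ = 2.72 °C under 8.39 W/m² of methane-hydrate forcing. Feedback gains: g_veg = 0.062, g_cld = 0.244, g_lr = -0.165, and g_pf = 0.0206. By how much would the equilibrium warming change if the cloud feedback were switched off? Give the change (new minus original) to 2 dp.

Original: g = 0.1616, ΔT = 2.72/(1−0.1616) = 3.2443 °C.
Without cloud: g' = -0.0824, ΔT' = 2.72/(1+0.0824) = 2.5129 °C.
Change = 2.5129 − 3.2443 = -0.73 °C.

-0.73 °C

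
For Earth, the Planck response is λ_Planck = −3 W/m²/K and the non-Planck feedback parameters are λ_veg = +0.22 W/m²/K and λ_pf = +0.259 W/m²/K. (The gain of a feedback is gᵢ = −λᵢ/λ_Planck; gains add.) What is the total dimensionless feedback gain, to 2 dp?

0.16

Convert to gains: g_veg = 0.22/3 = 0.07333; g_pf = 0.259/3 = 0.08633.
Total gain g = 0.15966.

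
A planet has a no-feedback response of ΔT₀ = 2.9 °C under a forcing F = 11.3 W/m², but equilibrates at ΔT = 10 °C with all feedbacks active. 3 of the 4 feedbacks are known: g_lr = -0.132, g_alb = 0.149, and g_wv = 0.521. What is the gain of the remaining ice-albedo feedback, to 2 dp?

0.17

Amplification A = ΔT/ΔT₀ = 10/2.9 = 3.448.
Total gain g = 1 − 1/A = 1 − 1/3.448 = 0.71.
Known gains sum to -0.132 + 0.149 + 0.521 = 0.538.
g_ice = 0.71 − 0.538 = 0.17.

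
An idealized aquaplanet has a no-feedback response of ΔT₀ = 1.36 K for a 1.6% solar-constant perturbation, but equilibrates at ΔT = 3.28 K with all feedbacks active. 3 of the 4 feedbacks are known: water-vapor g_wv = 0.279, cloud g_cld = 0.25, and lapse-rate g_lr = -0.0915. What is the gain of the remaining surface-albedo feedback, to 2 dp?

0.15

Amplification A = ΔT/ΔT₀ = 3.28/1.36 = 2.412.
Total gain g = 1 − 1/A = 1 − 1/2.412 = 0.5854.
Known gains sum to 0.279 + 0.25 − 0.0915 = 0.4375.
g_alb = 0.5854 − 0.4375 = 0.15.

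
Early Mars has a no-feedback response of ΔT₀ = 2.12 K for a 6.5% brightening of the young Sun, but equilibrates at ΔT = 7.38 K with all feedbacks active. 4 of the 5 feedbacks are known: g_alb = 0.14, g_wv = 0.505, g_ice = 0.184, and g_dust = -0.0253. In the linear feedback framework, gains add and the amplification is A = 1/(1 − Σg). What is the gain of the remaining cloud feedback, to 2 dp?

-0.09

Amplification A = ΔT/ΔT₀ = 7.38/2.12 = 3.481.
Total gain g = 1 − 1/A = 1 − 1/3.481 = 0.7127.
Known gains sum to 0.14 + 0.505 + 0.184 − 0.0253 = 0.8037.
g_cld = 0.7127 − 0.8037 = -0.09.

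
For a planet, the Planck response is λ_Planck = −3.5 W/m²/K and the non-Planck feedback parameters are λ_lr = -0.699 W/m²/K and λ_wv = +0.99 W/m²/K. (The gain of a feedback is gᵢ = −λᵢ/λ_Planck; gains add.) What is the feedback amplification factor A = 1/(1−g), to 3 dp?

1.091

Convert to gains: g_lr = -0.699/3.5 = -0.1997; g_wv = 0.99/3.5 = 0.2829.
Total gain g = 0.0832.
A = 1/(1 − 0.0832) = 1.091.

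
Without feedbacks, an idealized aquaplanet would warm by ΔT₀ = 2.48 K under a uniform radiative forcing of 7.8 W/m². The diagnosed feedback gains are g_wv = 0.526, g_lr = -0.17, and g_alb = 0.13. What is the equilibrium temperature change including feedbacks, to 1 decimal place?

Total gain g = 0.526 − 0.17 + 0.13 = 0.486.
Amplification A = 1/(1 − 0.486) = 1.946.
ΔT = 2.48 × 1.946 = 4.8 K.

4.8 K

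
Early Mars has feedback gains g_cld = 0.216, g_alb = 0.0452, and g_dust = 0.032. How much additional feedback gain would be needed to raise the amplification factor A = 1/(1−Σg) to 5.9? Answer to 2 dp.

Current total gain = 0.2932.
Target gain for A = 5.9: g* = 1 − 1/5.9 = 0.8305.
Additional gain needed = 0.8305 − 0.2932 = 0.54.

0.54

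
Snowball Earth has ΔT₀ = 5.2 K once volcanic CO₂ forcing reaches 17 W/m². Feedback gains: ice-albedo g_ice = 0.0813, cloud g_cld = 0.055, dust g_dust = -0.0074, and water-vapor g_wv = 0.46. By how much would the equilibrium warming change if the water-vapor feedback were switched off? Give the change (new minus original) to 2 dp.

-6.68 K

Original: g = 0.5889, ΔT = 5.2/(1−0.5889) = 12.6490 K.
Without water-vapor: g' = 0.1289, ΔT' = 5.2/(1−0.1289) = 5.9695 K.
Change = 5.9695 − 12.6490 = -6.68 K.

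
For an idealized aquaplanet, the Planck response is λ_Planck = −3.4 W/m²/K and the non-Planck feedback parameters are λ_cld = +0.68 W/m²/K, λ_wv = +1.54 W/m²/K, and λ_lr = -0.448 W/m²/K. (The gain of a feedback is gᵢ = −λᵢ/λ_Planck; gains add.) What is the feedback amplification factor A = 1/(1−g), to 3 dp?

2.088

Convert to gains: g_cld = 0.68/3.4 = 0.2; g_wv = 1.54/3.4 = 0.4529; g_lr = -0.448/3.4 = -0.1318.
Total gain g = 0.5211.
A = 1/(1 − 0.5211) = 2.088.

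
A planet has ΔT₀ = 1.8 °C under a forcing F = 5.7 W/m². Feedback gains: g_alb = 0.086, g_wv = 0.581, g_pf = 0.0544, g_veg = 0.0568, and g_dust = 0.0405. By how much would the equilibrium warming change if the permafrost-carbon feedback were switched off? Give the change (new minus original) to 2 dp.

-2.29 °C

Original: g = 0.8187, ΔT = 1.8/(1−0.8187) = 9.9283 °C.
Without permafrost-carbon: g' = 0.7643, ΔT' = 1.8/(1−0.7643) = 7.6368 °C.
Change = 7.6368 − 9.9283 = -2.29 °C.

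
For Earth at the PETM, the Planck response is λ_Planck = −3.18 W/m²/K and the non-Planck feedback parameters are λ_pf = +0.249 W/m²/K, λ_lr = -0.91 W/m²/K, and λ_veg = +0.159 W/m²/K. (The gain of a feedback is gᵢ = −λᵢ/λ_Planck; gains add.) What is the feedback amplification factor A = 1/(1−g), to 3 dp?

Convert to gains: g_pf = 0.249/3.18 = 0.0783; g_lr = -0.91/3.18 = -0.2862; g_veg = 0.159/3.18 = 0.05.
Total gain g = -0.1579.
A = 1/(1 + 0.1579) = 0.864.

0.864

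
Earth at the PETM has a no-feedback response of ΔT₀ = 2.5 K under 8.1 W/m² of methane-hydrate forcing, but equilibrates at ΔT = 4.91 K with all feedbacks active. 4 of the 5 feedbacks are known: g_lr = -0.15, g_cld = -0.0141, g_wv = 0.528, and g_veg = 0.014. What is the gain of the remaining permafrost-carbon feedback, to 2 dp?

0.11

Amplification A = ΔT/ΔT₀ = 4.91/2.5 = 1.964.
Total gain g = 1 − 1/A = 1 − 1/1.964 = 0.4908.
Known gains sum to -0.15 − 0.0141 + 0.528 + 0.014 = 0.3779.
g_pf = 0.4908 − 0.3779 = 0.11.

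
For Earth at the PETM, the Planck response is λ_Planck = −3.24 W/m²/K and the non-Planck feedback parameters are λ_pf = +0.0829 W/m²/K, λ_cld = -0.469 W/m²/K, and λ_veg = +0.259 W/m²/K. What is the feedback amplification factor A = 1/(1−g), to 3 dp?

0.962

Convert to gains: g_pf = 0.0829/3.24 = 0.02559; g_cld = -0.469/3.24 = -0.1448; g_veg = 0.259/3.24 = 0.07994.
Total gain g = -0.03927.
A = 1/(1 + 0.03927) = 0.962.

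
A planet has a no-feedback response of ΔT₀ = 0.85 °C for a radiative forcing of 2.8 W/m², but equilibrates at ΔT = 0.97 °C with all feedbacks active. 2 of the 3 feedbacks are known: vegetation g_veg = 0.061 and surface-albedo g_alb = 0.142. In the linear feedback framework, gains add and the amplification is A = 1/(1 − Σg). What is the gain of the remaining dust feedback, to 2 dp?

-0.08

Amplification A = ΔT/ΔT₀ = 0.97/0.85 = 1.141.
Total gain g = 1 − 1/A = 1 − 1/1.141 = 0.1236.
Known gains sum to 0.061 + 0.142 = 0.203.
g_dust = 0.1236 − 0.203 = -0.08.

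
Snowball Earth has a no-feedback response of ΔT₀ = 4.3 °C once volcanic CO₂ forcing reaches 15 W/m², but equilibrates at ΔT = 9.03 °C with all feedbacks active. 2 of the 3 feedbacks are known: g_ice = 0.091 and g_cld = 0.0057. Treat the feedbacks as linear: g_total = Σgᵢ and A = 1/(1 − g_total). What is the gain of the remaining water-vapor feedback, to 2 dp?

Amplification A = ΔT/ΔT₀ = 9.03/4.3 = 2.1.
Total gain g = 1 − 1/A = 1 − 1/2.1 = 0.5238.
Known gains sum to 0.091 + 0.0057 = 0.0967.
g_wv = 0.5238 − 0.0967 = 0.43.

0.43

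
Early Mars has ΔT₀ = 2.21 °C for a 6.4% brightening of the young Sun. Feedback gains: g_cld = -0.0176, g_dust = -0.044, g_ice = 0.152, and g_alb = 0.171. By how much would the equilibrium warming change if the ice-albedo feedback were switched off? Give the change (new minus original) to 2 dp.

-0.51 °C

Original: g = 0.2614, ΔT = 2.21/(1−0.2614) = 2.9921 °C.
Without ice-albedo: g' = 0.1094, ΔT' = 2.21/(1−0.1094) = 2.4815 °C.
Change = 2.4815 − 2.9921 = -0.51 °C.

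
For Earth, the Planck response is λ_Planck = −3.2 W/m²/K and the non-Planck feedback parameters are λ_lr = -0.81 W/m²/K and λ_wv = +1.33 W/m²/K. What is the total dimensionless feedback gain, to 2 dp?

Convert to gains: g_lr = -0.81/3.2 = -0.2531; g_wv = 1.33/3.2 = 0.4156.
Total gain g = 0.1625.

0.16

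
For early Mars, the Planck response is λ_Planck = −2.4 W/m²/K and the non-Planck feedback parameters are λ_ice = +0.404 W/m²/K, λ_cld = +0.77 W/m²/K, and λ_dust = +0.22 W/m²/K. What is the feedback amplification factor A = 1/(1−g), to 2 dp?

Convert to gains: g_ice = 0.404/2.4 = 0.1683; g_cld = 0.77/2.4 = 0.3208; g_dust = 0.22/2.4 = 0.09167.
Total gain g = 0.58077.
A = 1/(1 − 0.58077) = 2.39.

2.39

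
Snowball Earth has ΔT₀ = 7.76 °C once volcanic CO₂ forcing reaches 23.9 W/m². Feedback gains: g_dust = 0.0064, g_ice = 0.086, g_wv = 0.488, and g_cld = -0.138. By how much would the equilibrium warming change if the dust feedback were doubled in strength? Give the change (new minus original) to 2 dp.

0.16 °C

Original: g = 0.4424, ΔT = 7.76/(1−0.4424) = 13.9168 °C.
With doubled dust: g' = 0.4488, ΔT' = 7.76/(1−0.4488) = 14.0784 °C.
Change = 14.0784 − 13.9168 = 0.16 °C.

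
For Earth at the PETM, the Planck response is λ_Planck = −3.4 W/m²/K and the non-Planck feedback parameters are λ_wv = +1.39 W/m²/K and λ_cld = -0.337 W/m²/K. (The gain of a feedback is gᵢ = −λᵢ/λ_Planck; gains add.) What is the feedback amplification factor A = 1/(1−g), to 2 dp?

1.45

Convert to gains: g_wv = 1.39/3.4 = 0.4088; g_cld = -0.337/3.4 = -0.09912.
Total gain g = 0.30968.
A = 1/(1 − 0.30968) = 1.45.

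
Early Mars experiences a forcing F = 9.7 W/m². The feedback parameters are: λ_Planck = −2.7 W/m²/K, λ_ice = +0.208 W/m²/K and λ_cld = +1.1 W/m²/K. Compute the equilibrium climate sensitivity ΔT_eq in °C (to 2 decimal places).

6.97 °C

Net feedback parameter λ = (−2.7) + (+0.208) + (+1.1) = -1.392 W/m²/K.
ΔT = −F/λ = −9.7/(-1.392) = 6.97 °C.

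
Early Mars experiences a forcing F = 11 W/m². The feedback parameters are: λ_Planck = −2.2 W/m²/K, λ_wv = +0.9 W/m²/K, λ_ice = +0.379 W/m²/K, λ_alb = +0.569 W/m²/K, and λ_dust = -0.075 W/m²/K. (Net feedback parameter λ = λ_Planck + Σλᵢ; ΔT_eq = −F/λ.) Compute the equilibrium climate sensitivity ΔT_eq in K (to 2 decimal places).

25.76 K

Net feedback parameter λ = (−2.2) + (+0.9) + (+0.379) + (+0.569) + (-0.075) = -0.427 W/m²/K.
ΔT = −F/λ = −11/(-0.427) = 25.76 K.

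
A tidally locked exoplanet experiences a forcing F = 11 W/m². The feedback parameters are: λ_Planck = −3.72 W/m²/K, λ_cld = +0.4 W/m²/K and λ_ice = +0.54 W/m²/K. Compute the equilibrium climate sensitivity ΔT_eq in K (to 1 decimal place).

Net feedback parameter λ = (−3.72) + (+0.4) + (+0.54) = -2.78 W/m²/K.
ΔT = −F/λ = −11/(-2.78) = 4.0 K.

4.0 K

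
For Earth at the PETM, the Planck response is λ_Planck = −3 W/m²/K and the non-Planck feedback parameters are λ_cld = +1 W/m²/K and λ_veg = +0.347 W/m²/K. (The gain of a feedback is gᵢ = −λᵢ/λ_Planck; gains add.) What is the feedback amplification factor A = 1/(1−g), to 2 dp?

1.81

Convert to gains: g_cld = 1/3 = 0.3333; g_veg = 0.347/3 = 0.1157.
Total gain g = 0.449.
A = 1/(1 − 0.449) = 1.81.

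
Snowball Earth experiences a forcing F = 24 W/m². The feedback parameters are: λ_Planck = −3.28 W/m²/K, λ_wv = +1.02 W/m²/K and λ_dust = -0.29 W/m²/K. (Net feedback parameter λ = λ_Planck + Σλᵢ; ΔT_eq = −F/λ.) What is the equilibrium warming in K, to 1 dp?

Net feedback parameter λ = (−3.28) + (+1.02) + (-0.29) = -2.55 W/m²/K.
ΔT = −F/λ = −24/(-2.55) = 9.4 K.

9.4 K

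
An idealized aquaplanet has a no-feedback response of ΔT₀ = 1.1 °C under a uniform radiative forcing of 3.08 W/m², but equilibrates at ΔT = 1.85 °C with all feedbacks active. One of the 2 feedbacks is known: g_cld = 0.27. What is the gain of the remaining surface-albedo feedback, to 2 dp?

Amplification A = ΔT/ΔT₀ = 1.85/1.1 = 1.682.
Total gain g = 1 − 1/A = 1 − 1/1.682 = 0.4055.
The known gain is 0.27.
g_alb = 0.4055 − 0.27 = 0.14.

0.14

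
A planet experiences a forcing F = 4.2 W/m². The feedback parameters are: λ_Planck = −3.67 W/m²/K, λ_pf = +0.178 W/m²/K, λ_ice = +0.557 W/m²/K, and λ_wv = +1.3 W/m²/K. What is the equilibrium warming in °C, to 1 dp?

2.6 °C

Net feedback parameter λ = (−3.67) + (+0.178) + (+0.557) + (+1.3) = -1.635 W/m²/K.
ΔT = −F/λ = −4.2/(-1.635) = 2.6 °C.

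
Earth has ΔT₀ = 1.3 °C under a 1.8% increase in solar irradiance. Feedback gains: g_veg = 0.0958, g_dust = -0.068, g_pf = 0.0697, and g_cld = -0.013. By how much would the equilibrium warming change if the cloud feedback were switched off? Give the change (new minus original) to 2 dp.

0.02 °C

Original: g = 0.0845, ΔT = 1.3/(1−0.0845) = 1.4200 °C.
Without cloud: g' = 0.0975, ΔT' = 1.3/(1−0.0975) = 1.4404 °C.
Change = 1.4404 − 1.4200 = 0.02 °C.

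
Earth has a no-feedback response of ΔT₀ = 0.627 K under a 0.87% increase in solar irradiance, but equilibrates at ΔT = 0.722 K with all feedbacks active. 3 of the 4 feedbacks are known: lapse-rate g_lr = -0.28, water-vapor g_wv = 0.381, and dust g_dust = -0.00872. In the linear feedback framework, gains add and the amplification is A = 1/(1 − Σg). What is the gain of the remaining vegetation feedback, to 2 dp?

0.04

Amplification A = ΔT/ΔT₀ = 0.722/0.627 = 1.152.
Total gain g = 1 − 1/A = 1 − 1/1.152 = 0.1319.
Known gains sum to -0.28 + 0.381 − 0.00872 = 0.09228.
g_veg = 0.1319 − 0.09228 = 0.04.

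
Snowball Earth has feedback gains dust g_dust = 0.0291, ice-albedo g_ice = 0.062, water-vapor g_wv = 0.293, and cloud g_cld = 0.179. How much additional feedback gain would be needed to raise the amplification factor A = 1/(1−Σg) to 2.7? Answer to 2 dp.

0.07

Current total gain = 0.5631.
Target gain for A = 2.7: g* = 1 − 1/2.7 = 0.6296.
Additional gain needed = 0.6296 − 0.5631 = 0.07.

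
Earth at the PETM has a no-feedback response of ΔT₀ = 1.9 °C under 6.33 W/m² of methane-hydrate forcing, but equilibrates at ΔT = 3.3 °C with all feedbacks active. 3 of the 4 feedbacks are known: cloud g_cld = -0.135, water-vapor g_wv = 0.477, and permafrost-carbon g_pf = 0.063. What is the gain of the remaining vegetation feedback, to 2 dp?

Amplification A = ΔT/ΔT₀ = 3.3/1.9 = 1.737.
Total gain g = 1 − 1/A = 1 − 1/1.737 = 0.4243.
Known gains sum to -0.135 + 0.477 + 0.063 = 0.405.
g_veg = 0.4243 − 0.405 = 0.02.

0.02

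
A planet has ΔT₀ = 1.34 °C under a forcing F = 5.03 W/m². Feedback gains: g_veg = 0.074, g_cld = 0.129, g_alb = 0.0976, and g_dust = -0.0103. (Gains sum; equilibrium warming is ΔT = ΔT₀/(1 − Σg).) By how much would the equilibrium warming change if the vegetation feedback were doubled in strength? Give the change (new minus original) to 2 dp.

0.22 °C

Original: g = 0.2903, ΔT = 1.34/(1−0.2903) = 1.8881 °C.
With doubled vegetation: g' = 0.3643, ΔT' = 1.34/(1−0.3643) = 2.1079 °C.
Change = 2.1079 − 1.8881 = 0.22 °C.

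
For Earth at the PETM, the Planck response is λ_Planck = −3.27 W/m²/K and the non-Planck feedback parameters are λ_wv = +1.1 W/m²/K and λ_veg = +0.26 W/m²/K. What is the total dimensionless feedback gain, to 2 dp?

Convert to gains: g_wv = 1.1/3.27 = 0.3364; g_veg = 0.26/3.27 = 0.07951.
Total gain g = 0.41591.

0.42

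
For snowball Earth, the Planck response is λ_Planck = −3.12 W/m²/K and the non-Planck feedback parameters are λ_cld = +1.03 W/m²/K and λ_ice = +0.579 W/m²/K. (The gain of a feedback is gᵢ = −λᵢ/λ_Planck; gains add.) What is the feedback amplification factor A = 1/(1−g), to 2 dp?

Convert to gains: g_cld = 1.03/3.12 = 0.3301; g_ice = 0.579/3.12 = 0.1856.
Total gain g = 0.5157.
A = 1/(1 − 0.5157) = 2.06.

2.06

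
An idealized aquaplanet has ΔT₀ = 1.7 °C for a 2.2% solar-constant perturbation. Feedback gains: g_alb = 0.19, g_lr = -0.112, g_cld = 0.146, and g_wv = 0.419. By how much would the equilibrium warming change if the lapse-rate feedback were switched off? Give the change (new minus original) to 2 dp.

Original: g = 0.643, ΔT = 1.7/(1−0.643) = 4.7619 °C.
Without lapse-rate: g' = 0.755, ΔT' = 1.7/(1−0.755) = 6.9388 °C.
Change = 6.9388 − 4.7619 = 2.18 °C.

2.18 °C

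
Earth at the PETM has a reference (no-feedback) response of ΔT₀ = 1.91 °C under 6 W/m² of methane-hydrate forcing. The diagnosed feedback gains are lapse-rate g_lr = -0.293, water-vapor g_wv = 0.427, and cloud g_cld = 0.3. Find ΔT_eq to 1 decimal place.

3.4 °C

Total gain g = -0.293 + 0.427 + 0.3 = 0.434.
Amplification A = 1/(1 − 0.434) = 1.767.
ΔT = 1.91 × 1.767 = 3.4 °C.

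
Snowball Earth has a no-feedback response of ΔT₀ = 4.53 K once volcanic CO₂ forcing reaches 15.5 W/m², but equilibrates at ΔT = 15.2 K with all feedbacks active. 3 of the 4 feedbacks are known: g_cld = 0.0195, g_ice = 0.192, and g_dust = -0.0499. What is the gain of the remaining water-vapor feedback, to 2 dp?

Amplification A = ΔT/ΔT₀ = 15.2/4.53 = 3.355.
Total gain g = 1 − 1/A = 1 − 1/3.355 = 0.7019.
Known gains sum to 0.0195 + 0.192 − 0.0499 = 0.1616.
g_wv = 0.7019 − 0.1616 = 0.54.

0.54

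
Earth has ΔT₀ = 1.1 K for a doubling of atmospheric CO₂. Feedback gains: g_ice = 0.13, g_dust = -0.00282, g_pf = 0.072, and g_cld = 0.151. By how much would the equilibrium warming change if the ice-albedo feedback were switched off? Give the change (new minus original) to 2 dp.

Original: g = 0.35018, ΔT = 1.1/(1−0.35018) = 1.6928 K.
Without ice-albedo: g' = 0.22018, ΔT' = 1.1/(1−0.22018) = 1.4106 K.
Change = 1.4106 − 1.6928 = -0.28 K.

-0.28 K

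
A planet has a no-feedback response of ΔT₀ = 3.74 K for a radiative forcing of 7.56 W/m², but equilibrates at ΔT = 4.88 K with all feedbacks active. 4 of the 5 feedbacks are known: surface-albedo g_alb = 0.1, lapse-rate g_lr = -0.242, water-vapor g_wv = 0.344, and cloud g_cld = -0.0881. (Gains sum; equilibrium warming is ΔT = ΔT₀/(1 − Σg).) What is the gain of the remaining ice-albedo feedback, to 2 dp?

Amplification A = ΔT/ΔT₀ = 4.88/3.74 = 1.305.
Total gain g = 1 − 1/A = 1 − 1/1.305 = 0.2337.
Known gains sum to 0.1 − 0.242 + 0.344 − 0.0881 = 0.1139.
g_ice = 0.2337 − 0.1139 = 0.12.

0.12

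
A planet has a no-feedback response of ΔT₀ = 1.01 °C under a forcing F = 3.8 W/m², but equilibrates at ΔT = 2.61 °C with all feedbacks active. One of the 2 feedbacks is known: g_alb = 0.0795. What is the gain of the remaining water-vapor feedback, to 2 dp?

0.53

Amplification A = ΔT/ΔT₀ = 2.61/1.01 = 2.584.
Total gain g = 1 − 1/A = 1 − 1/2.584 = 0.613.
The known gain is 0.0795.
g_wv = 0.613 − 0.0795 = 0.53.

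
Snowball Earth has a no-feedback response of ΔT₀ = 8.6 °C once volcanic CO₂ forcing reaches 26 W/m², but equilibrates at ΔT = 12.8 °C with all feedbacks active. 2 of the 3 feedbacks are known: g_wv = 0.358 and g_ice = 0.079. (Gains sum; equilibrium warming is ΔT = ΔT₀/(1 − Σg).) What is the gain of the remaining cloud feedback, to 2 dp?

-0.11

Amplification A = ΔT/ΔT₀ = 12.8/8.6 = 1.488.
Total gain g = 1 − 1/A = 1 − 1/1.488 = 0.328.
Known gains sum to 0.358 + 0.079 = 0.437.
g_cld = 0.328 − 0.437 = -0.11.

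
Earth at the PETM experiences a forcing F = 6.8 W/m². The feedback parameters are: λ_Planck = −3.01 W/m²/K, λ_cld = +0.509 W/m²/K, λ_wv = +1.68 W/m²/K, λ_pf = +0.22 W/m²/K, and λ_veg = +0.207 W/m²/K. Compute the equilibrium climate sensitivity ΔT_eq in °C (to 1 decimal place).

Net feedback parameter λ = (−3.01) + (+0.509) + (+1.68) + (+0.22) + (+0.207) = -0.394 W/m²/K.
ΔT = −F/λ = −6.8/(-0.394) = 17.3 °C.

17.3 °C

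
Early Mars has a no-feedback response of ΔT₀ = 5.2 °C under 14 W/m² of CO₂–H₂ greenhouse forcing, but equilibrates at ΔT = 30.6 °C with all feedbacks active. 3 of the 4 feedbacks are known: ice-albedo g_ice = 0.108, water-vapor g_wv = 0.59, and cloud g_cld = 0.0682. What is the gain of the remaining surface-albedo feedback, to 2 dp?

Amplification A = ΔT/ΔT₀ = 30.6/5.2 = 5.885.
Total gain g = 1 − 1/A = 1 − 1/5.885 = 0.8301.
Known gains sum to 0.108 + 0.59 + 0.0682 = 0.7662.
g_alb = 0.8301 − 0.7662 = 0.06.

0.06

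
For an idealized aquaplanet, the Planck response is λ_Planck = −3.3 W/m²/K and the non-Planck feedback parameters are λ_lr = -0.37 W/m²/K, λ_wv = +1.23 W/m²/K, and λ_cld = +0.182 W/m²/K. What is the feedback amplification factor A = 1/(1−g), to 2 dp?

1.46

Convert to gains: g_lr = -0.37/3.3 = -0.1121; g_wv = 1.23/3.3 = 0.3727; g_cld = 0.182/3.3 = 0.05515.
Total gain g = 0.31575.
A = 1/(1 − 0.31575) = 1.46.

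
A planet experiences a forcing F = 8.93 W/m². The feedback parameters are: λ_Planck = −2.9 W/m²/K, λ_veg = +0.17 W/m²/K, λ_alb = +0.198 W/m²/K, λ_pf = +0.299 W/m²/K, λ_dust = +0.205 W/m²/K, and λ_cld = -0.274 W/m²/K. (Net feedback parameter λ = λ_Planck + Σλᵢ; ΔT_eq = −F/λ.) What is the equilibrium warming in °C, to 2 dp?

Net feedback parameter λ = (−2.9) + (+0.17) + (+0.198) + (+0.299) + (+0.205) + (-0.274) = -2.302 W/m²/K.
ΔT = −F/λ = −8.93/(-2.302) = 3.88 °C.

3.88 °C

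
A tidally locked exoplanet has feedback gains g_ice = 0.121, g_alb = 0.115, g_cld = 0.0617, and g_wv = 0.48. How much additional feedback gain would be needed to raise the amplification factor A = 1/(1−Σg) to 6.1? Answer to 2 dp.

0.06

Current total gain = 0.7777.
Target gain for A = 6.1: g* = 1 − 1/6.1 = 0.8361.
Additional gain needed = 0.8361 − 0.7777 = 0.06.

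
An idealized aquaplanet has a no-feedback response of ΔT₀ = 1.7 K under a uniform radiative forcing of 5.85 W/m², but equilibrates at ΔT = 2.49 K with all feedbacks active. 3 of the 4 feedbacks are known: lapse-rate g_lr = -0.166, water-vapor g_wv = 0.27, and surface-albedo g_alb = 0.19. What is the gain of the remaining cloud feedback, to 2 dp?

0.02

Amplification A = ΔT/ΔT₀ = 2.49/1.7 = 1.465.
Total gain g = 1 − 1/A = 1 − 1/1.465 = 0.3174.
Known gains sum to -0.166 + 0.27 + 0.19 = 0.294.
g_cld = 0.3174 − 0.294 = 0.02.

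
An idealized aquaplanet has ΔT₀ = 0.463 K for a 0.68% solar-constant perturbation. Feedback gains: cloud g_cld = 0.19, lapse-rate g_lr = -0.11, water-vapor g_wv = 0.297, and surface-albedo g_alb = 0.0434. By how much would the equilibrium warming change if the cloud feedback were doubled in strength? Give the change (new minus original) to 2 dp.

0.39 K

Original: g = 0.4204, ΔT = 0.463/(1−0.4204) = 0.7988 K.
With doubled cloud: g' = 0.6104, ΔT' = 0.463/(1−0.6104) = 1.1884 K.
Change = 1.1884 − 0.7988 = 0.39 K.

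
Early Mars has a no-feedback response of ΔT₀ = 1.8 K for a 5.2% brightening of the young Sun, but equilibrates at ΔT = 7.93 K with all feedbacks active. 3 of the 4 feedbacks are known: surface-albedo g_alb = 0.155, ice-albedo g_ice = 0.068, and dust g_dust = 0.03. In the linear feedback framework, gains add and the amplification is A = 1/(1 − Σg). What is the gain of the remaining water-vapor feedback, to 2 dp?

Amplification A = ΔT/ΔT₀ = 7.93/1.8 = 4.406.
Total gain g = 1 − 1/A = 1 − 1/4.406 = 0.773.
Known gains sum to 0.155 + 0.068 + 0.03 = 0.253.
g_wv = 0.773 − 0.253 = 0.52.

0.52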